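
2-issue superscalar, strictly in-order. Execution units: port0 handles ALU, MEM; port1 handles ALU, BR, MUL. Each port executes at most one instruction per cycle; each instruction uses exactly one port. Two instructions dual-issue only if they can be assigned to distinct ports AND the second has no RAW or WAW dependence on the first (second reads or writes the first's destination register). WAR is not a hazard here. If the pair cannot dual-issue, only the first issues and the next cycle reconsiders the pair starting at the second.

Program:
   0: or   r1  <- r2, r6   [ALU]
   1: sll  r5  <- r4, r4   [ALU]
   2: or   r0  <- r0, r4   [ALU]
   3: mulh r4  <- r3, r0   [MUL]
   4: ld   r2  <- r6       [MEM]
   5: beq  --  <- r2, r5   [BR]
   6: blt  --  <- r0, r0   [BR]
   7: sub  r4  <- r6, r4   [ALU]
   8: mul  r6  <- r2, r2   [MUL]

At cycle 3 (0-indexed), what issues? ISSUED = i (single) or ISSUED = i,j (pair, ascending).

ISSUED = 5

t=0 i0+i1:or.ALU;sll.ALU ; pair
t=1 i2:or.ALU ; RAW r0
t=2 i3+i4:mulh.MUL;ld.MEM ; pair
t=3 i5:beq.BR ; no-port BR/BR
t=4 i6+i7:blt.BR;sub.ALU ; pair
t=5 i8:mul.MUL ; tail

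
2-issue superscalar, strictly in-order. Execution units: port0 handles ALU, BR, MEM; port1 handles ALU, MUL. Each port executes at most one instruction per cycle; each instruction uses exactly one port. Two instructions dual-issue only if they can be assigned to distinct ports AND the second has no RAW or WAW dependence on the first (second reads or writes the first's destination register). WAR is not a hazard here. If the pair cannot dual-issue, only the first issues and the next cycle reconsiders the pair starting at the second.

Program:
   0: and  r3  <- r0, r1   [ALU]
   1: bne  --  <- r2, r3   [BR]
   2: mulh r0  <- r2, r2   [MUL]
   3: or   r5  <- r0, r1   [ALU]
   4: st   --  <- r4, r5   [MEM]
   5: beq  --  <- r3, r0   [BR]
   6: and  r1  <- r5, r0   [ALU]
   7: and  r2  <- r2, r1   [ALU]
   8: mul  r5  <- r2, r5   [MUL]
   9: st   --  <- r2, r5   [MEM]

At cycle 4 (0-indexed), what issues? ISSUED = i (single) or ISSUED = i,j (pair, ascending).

ISSUED = 5,6

#0 head=0: and.ALU i0 RAW r3
#1 head=1: bne.BR;mulh.MUL i1/i2 dual
#2 head=3: or.ALU i3 RAW r5
#3 head=4: st.MEM i4 no-port MEM/BR
#4 head=5: beq.BR;and.ALU i5/i6 dual
#5 head=7: and.ALU i7 RAW r2
#6 head=8: mul.MUL i8 RAW r5
#7 head=9: st.MEM i9 tail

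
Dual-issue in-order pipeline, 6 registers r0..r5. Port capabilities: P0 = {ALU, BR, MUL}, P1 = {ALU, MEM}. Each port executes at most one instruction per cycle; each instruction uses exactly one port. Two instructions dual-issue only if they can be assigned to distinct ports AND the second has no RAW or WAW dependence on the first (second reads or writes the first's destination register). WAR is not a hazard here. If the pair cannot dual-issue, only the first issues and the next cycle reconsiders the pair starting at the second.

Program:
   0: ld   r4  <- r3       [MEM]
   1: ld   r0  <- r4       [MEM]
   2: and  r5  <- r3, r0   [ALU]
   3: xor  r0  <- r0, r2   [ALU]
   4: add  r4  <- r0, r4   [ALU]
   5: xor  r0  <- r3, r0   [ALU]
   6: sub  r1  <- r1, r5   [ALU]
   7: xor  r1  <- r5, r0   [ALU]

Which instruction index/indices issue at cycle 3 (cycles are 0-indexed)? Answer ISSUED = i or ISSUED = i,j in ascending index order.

ISSUED = 4,5

t=0 i0:ld.MEM ; no-port MEM/MEM
t=1 i1:ld.MEM ; RAW r0
t=2 i2,i3:and.ALU xor.ALU ; pair
t=3 i4,i5:add.ALU xor.ALU ; pair
t=4 i6:sub.ALU ; WAW r1
t=5 i7:xor.ALU ; tail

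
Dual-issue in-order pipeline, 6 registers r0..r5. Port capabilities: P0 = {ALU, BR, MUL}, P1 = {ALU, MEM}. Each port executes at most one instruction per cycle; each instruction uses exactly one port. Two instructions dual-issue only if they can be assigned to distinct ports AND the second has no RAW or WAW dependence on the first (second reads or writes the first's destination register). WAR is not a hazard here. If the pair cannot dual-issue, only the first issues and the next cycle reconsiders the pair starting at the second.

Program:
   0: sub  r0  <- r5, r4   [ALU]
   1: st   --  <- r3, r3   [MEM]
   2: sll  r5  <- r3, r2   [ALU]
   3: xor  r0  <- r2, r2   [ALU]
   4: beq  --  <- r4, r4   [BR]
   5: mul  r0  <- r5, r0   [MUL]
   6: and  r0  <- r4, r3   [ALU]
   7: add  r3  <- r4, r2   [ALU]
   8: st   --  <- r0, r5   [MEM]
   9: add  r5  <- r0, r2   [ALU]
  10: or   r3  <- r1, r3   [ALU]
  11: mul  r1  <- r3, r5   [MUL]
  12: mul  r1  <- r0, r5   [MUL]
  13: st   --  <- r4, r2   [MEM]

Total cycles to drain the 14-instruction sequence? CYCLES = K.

CYCLES = 9

c0: i0+i1 sub.ALU+st.MEM  dual
c1: i2+i3 sll.ALU+xor.ALU  dual
c2: i4 beq.BR  no-port BR/MUL
c3: i5 mul.MUL  WAW r0
c4: i6+i7 and.ALU+add.ALU  dual
c5: i8+i9 st.MEM+add.ALU  dual
c6: i10 or.ALU  RAW r3
c7: i11 mul.MUL  no-port MUL/MUL
c8: i12+i13 mul.MUL+st.MEM  dual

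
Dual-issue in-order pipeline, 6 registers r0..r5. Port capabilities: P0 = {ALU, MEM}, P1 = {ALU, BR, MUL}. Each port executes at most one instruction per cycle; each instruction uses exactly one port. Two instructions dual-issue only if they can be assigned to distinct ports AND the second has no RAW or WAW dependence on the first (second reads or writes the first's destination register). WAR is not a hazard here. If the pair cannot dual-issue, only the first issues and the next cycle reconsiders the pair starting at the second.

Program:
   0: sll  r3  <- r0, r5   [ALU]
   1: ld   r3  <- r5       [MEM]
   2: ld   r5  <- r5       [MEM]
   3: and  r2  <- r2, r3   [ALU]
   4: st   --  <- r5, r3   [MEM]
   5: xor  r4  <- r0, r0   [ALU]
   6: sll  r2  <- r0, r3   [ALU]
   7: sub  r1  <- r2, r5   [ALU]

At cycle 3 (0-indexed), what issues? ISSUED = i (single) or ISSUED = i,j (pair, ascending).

c0: i0 sll.ALU  WAW r3
c1: i1 ld.MEM  no-port MEM/MEM
c2: i2+i3 ld.MEM and.ALU  pair
c3: i4+i5 st.MEM xor.ALU  pair
c4: i6 sll.ALU  RAW r2
c5: i7 sub.ALU  tail

ISSUED = 4,5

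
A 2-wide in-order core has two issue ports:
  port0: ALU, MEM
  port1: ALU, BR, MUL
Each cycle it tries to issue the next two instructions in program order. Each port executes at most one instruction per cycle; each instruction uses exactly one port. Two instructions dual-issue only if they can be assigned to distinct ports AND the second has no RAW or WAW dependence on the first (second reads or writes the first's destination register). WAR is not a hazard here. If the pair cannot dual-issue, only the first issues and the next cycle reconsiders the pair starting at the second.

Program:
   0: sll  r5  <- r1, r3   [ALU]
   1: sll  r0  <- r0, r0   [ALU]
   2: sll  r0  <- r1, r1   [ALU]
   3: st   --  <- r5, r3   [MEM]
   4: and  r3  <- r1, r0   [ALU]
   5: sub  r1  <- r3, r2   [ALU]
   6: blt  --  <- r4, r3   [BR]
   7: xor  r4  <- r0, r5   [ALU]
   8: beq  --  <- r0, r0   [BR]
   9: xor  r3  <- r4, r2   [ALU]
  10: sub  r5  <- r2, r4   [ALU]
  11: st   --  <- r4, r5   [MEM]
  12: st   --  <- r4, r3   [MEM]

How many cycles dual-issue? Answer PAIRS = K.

PAIRS = 5

0. sll.ALU sll.ALU @i0&i1  | dual
1. sll.ALU st.MEM @i2&i3  | dual
2. and.ALU @i4  | RAW r3
3. sub.ALU blt.BR @i5&i6  | dual
4. xor.ALU beq.BR @i7&i8  | dual
5. xor.ALU sub.ALU @i9&i10  | dual
6. st.MEM @i11  | no-port MEM/MEM
7. st.MEM @i12  | tail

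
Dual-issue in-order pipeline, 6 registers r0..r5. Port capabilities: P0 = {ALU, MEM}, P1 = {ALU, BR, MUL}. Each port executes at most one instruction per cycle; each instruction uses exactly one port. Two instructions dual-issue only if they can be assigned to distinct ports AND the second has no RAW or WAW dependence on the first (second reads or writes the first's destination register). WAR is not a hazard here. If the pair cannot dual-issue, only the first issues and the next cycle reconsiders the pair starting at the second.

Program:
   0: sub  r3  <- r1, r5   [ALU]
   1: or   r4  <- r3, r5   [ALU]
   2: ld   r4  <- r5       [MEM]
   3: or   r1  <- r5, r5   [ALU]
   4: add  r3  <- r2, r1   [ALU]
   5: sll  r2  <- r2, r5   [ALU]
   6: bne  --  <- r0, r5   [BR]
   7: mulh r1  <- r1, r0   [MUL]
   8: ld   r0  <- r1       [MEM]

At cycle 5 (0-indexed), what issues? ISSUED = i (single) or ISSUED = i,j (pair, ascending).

#0 head=0: sub i0 RAW r3
#1 head=1: or i1 WAW r4
#2 head=2: ld/or i2&i3 dual
#3 head=4: add/sll i4&i5 dual
#4 head=6: bne i6 no-port BR/MUL
#5 head=7: mulh i7 RAW r1
#6 head=8: ld i8 tail

ISSUED = 7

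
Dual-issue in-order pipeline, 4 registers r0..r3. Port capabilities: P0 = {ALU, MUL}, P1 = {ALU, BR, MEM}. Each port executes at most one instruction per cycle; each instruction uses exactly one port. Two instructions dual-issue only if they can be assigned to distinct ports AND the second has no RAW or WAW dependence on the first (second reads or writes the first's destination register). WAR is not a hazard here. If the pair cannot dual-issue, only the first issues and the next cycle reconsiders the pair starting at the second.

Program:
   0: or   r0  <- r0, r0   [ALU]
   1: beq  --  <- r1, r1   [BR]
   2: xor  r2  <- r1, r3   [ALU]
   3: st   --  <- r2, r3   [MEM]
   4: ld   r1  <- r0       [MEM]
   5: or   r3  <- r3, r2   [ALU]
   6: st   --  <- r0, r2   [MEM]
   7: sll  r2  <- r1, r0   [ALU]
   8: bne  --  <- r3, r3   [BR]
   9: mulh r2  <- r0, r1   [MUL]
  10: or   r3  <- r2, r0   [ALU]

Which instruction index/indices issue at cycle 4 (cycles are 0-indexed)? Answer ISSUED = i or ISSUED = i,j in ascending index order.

#0 head=0: or/beq i0,i1 dual
#1 head=2: xor i2 RAW r2
#2 head=3: st i3 no-port MEM/MEM
#3 head=4: ld/or i4,i5 dual
#4 head=6: st/sll i6,i7 dual
#5 head=8: bne/mulh i8,i9 dual
#6 head=10: or i10 tail

ISSUED = 6,7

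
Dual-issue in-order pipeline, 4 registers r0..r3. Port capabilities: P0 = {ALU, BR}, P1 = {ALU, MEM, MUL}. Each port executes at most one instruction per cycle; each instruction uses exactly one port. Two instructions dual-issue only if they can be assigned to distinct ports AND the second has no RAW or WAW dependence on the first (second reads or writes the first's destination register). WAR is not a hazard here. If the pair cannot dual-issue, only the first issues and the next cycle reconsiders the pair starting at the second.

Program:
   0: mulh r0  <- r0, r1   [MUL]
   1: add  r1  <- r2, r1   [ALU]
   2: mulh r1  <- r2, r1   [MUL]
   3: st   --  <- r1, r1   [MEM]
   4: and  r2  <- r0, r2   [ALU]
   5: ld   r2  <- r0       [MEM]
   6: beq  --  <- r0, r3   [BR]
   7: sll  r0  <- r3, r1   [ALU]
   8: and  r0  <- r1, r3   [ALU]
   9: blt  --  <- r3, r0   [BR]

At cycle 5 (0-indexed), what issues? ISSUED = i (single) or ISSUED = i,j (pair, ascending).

t=0 i0&i1:mulh.MUL+add.ALU ; pair
t=1 i2:mulh.MUL ; no-port MUL/MEM
t=2 i3&i4:st.MEM+and.ALU ; pair
t=3 i5&i6:ld.MEM+beq.BR ; pair
t=4 i7:sll.ALU ; WAW r0
t=5 i8:and.ALU ; RAW r0
t=6 i9:blt.BR ; tail

ISSUED = 8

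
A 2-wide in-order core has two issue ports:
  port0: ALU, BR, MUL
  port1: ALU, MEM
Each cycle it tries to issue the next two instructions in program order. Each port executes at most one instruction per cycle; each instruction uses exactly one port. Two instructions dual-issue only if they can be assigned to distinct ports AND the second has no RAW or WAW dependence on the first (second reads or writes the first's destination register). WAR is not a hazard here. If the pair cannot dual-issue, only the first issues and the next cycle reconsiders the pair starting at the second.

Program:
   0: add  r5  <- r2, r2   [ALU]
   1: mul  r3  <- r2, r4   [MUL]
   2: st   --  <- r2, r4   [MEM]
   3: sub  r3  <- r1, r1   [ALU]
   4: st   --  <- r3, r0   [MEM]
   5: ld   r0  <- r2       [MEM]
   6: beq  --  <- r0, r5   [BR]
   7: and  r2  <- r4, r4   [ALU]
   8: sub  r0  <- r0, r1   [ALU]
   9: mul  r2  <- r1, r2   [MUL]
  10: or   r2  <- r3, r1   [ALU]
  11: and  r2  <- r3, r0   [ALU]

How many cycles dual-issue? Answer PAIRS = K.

t=0 i0&i1:add/mul ; pair
t=1 i2&i3:st/sub ; pair
t=2 i4:st ; no-port MEM/MEM
t=3 i5:ld ; RAW r0
t=4 i6&i7:beq/and ; pair
t=5 i8&i9:sub/mul ; pair
t=6 i10:or ; WAW r2
t=7 i11:and ; tail

PAIRS = 4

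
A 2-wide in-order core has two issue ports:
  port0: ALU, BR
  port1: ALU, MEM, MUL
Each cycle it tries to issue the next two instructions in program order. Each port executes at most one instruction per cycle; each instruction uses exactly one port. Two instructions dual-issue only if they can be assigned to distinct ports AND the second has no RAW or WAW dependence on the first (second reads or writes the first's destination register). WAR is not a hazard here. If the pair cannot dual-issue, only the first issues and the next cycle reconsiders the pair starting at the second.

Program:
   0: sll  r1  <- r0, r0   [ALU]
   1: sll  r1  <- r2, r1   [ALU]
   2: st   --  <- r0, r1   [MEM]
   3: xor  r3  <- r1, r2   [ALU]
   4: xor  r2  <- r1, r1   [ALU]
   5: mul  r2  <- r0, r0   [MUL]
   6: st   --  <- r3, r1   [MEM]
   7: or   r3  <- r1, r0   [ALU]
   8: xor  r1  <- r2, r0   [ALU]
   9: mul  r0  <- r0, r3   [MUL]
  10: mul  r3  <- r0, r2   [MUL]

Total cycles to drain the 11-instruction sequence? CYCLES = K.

0. sll @i0  | RAW+WAW r1
1. sll @i1  | RAW r1
2. st;xor @i2/i3  | dual
3. xor @i4  | WAW r2
4. mul @i5  | no-port MUL/MEM
5. st;or @i6/i7  | dual
6. xor;mul @i8/i9  | dual
7. mul @i10  | tail

CYCLES = 8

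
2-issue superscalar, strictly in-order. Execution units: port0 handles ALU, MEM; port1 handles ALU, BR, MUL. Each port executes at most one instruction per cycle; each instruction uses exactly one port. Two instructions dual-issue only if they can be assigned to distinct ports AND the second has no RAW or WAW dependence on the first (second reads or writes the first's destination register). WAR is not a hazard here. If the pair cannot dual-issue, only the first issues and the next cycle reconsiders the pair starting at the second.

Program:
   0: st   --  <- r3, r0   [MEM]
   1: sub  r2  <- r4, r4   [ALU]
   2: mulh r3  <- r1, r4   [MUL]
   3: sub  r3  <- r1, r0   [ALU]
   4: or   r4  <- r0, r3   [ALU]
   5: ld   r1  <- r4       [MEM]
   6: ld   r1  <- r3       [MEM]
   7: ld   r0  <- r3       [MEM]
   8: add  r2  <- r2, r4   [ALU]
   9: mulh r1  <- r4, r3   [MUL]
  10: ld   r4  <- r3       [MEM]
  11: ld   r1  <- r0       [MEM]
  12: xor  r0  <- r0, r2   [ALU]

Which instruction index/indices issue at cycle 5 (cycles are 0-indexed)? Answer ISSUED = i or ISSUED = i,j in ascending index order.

ISSUED = 6

#0 head=0: st+sub i0&i1 dual
#1 head=2: mulh i2 WAW r3
#2 head=3: sub i3 RAW r3
#3 head=4: or i4 RAW r4
#4 head=5: ld i5 no-port MEM/MEM
#5 head=6: ld i6 no-port MEM/MEM
#6 head=7: ld+add i7&i8 dual
#7 head=9: mulh+ld i9&i10 dual
#8 head=11: ld+xor i11&i12 dual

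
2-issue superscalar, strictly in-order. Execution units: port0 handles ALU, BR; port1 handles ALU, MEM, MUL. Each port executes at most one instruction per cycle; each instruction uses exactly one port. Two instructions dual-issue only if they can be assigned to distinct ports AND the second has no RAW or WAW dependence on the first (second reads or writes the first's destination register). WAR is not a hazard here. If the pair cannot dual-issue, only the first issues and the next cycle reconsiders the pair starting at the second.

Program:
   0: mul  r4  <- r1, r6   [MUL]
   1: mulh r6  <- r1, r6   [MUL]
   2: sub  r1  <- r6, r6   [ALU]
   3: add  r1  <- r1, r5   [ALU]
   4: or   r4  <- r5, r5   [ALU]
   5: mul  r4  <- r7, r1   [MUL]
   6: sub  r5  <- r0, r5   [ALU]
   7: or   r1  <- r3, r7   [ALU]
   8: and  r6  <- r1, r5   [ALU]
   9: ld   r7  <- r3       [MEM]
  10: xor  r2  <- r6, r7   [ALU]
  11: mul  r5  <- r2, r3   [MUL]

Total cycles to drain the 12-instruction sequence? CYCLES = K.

CYCLES = 9

#0 head=0: mul.MUL i0 no-port MUL/MUL
#1 head=1: mulh.MUL i1 RAW r6
#2 head=2: sub.ALU i2 RAW+WAW r1
#3 head=3: add.ALU+or.ALU i3,i4 2-wide
#4 head=5: mul.MUL+sub.ALU i5,i6 2-wide
#5 head=7: or.ALU i7 RAW r1
#6 head=8: and.ALU+ld.MEM i8,i9 2-wide
#7 head=10: xor.ALU i10 RAW r2
#8 head=11: mul.MUL i11 tail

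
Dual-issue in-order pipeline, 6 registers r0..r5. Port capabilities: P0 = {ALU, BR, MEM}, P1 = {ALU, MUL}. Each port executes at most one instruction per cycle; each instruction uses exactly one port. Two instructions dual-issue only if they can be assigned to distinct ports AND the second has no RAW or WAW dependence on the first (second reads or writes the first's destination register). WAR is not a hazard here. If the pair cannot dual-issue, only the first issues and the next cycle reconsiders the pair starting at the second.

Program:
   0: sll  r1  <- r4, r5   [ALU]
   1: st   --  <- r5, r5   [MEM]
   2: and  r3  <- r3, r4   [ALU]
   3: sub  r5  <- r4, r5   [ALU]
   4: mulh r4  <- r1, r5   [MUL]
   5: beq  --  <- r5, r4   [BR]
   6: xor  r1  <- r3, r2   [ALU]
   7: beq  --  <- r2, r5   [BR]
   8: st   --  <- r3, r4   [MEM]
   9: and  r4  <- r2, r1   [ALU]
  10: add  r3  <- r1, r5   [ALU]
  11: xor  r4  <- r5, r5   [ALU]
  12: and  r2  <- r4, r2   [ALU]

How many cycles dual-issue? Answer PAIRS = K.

t=0 i0&i1:sll.ALU;st.MEM ; 2-wide
t=1 i2&i3:and.ALU;sub.ALU ; 2-wide
t=2 i4:mulh.MUL ; RAW r4
t=3 i5&i6:beq.BR;xor.ALU ; 2-wide
t=4 i7:beq.BR ; no-port BR/MEM
t=5 i8&i9:st.MEM;and.ALU ; 2-wide
t=6 i10&i11:add.ALU;xor.ALU ; 2-wide
t=7 i12:and.ALU ; tail

PAIRS = 5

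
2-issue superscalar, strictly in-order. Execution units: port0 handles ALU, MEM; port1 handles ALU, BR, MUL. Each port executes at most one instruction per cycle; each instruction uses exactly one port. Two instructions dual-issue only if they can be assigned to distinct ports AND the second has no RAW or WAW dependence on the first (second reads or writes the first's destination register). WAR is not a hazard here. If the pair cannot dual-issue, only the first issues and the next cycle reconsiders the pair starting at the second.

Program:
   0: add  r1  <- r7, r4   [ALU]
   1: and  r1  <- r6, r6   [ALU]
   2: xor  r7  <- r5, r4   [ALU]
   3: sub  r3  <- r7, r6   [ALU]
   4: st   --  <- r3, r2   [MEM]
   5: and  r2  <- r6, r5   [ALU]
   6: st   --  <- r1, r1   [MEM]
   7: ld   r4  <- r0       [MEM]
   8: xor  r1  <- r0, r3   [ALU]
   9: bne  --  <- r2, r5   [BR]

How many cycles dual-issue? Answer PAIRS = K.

PAIRS = 3

0. add @i0  | WAW r1
1. and/xor @i1,i2  | 2-wide
2. sub @i3  | RAW r3
3. st/and @i4,i5  | 2-wide
4. st @i6  | no-port MEM/MEM
5. ld/xor @i7,i8  | 2-wide
6. bne @i9  | tail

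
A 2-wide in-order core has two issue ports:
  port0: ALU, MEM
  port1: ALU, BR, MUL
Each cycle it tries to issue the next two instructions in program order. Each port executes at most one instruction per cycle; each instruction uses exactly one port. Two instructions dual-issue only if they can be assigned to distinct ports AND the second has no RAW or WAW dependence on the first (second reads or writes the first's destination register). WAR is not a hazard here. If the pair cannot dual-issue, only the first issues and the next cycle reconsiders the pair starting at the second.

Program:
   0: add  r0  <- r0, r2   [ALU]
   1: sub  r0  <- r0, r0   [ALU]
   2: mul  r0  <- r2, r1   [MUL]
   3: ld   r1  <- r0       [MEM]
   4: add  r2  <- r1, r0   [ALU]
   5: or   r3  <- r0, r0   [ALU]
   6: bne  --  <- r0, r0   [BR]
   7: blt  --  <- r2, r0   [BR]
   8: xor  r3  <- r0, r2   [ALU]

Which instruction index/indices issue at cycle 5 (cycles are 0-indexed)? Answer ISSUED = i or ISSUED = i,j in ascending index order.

t=0 i0:add.ALU ; RAW+WAW r0
t=1 i1:sub.ALU ; WAW r0
t=2 i2:mul.MUL ; RAW r0
t=3 i3:ld.MEM ; RAW r1
t=4 i4&i5:add.ALU or.ALU ; pair
t=5 i6:bne.BR ; no-port BR/BR
t=6 i7&i8:blt.BR xor.ALU ; pair

ISSUED = 6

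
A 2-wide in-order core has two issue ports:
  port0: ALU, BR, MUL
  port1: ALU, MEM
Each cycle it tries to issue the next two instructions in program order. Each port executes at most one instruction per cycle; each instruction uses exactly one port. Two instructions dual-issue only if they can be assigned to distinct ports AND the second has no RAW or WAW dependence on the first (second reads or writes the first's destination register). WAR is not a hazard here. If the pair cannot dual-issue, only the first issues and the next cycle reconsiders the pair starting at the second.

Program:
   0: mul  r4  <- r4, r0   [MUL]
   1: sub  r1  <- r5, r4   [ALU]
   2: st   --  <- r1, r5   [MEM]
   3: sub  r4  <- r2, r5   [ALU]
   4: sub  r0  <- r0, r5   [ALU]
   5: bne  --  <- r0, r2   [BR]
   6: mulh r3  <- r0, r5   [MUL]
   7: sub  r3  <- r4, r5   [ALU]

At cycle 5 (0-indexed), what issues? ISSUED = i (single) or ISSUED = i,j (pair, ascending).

  cy0 -> i0 (mul) RAW r4
  cy1 -> i1 (sub) RAW r1
  cy2 -> i2/i3 (st;sub) pair
  cy3 -> i4 (sub) RAW r0
  cy4 -> i5 (bne) no-port BR/MUL
  cy5 -> i6 (mulh) WAW r3
  cy6 -> i7 (sub) tail

ISSUED = 6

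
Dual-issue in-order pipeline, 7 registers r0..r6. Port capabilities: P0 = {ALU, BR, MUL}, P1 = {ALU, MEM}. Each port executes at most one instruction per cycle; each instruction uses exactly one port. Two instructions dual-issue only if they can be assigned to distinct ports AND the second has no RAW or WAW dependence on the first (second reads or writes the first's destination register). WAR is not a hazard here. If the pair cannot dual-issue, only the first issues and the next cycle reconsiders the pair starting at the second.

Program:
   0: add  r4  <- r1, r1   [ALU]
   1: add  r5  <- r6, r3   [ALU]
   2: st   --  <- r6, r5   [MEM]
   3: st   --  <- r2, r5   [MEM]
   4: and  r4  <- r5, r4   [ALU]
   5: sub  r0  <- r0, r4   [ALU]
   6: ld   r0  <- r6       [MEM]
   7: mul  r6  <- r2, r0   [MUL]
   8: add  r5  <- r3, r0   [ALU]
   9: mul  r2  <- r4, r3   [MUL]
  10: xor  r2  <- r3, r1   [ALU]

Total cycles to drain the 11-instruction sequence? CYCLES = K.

c0: i0,i1 add.ALU+add.ALU  dual
c1: i2 st.MEM  no-port MEM/MEM
c2: i3,i4 st.MEM+and.ALU  dual
c3: i5 sub.ALU  WAW r0
c4: i6 ld.MEM  RAW r0
c5: i7,i8 mul.MUL+add.ALU  dual
c6: i9 mul.MUL  WAW r2
c7: i10 xor.ALU  tail

CYCLES = 8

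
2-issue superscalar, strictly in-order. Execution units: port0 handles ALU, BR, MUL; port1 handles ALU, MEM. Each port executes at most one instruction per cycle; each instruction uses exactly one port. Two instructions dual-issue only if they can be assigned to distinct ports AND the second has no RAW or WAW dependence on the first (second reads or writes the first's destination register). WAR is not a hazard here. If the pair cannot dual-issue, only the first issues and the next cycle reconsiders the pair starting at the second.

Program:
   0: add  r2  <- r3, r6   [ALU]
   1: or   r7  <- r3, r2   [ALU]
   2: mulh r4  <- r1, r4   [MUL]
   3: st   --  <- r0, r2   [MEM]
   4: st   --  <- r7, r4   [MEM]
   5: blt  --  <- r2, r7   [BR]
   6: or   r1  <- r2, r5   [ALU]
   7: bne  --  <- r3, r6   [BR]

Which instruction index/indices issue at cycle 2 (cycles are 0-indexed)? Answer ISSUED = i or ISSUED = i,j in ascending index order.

ISSUED = 3

[0] i0  add  -- RAW r2
[1] i1,i2  or/mulh  -- dual
[2] i3  st  -- no-port MEM/MEM
[3] i4,i5  st/blt  -- dual
[4] i6,i7  or/bne  -- dual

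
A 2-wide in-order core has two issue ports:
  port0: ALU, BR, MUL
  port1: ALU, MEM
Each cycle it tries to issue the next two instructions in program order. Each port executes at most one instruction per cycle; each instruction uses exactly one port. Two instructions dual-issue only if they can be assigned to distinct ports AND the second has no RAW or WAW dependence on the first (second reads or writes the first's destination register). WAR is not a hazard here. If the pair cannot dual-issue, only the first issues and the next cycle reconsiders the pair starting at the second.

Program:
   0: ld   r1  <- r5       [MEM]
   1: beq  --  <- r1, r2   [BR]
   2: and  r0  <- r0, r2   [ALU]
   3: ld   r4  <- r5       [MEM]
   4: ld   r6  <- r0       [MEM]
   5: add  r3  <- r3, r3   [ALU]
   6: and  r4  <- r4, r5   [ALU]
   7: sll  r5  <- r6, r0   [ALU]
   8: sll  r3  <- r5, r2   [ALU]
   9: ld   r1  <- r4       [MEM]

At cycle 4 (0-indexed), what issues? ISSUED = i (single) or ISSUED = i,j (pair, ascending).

ISSUED = 6,7

[0] i0  ld.MEM  -- RAW r1
[1] i1,i2  beq.BR+and.ALU  -- 2-wide
[2] i3  ld.MEM  -- no-port MEM/MEM
[3] i4,i5  ld.MEM+add.ALU  -- 2-wide
[4] i6,i7  and.ALU+sll.ALU  -- 2-wide
[5] i8,i9  sll.ALU+ld.MEM  -- 2-wide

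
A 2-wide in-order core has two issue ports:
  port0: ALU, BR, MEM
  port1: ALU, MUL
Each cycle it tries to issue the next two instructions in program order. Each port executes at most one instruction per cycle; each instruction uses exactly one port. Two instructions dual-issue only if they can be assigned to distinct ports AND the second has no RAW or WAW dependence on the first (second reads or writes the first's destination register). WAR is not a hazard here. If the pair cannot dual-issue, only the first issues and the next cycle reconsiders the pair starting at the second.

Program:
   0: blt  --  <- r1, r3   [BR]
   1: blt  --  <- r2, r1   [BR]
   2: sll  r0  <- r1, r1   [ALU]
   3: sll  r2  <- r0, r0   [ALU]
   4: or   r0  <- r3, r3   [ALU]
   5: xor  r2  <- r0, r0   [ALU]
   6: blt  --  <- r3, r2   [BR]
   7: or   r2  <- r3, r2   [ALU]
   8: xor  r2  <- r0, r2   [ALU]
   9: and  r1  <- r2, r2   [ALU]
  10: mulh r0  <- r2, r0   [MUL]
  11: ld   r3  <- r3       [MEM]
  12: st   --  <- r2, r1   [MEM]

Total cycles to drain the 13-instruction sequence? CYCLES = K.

[0] i0  blt.BR  -- no-port BR/BR
[1] i1&i2  blt.BR sll.ALU  -- 2-wide
[2] i3&i4  sll.ALU or.ALU  -- 2-wide
[3] i5  xor.ALU  -- RAW r2
[4] i6&i7  blt.BR or.ALU  -- 2-wide
[5] i8  xor.ALU  -- RAW r2
[6] i9&i10  and.ALU mulh.MUL  -- 2-wide
[7] i11  ld.MEM  -- no-port MEM/MEM
[8] i12  st.MEM  -- tail

CYCLES = 9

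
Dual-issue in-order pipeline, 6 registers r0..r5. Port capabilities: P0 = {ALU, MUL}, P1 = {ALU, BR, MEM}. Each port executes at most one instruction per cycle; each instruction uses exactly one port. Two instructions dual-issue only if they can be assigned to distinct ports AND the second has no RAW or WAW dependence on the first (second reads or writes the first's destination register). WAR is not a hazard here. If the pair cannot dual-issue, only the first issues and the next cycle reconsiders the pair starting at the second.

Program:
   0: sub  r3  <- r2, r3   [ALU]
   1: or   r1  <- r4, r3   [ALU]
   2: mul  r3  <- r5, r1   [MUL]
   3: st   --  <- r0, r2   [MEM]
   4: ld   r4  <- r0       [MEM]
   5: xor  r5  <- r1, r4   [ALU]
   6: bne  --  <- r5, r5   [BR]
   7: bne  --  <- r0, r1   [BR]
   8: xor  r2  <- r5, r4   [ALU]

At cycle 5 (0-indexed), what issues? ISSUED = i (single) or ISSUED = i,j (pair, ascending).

ISSUED = 6

t=0 i0:sub.ALU ; RAW r3
t=1 i1:or.ALU ; RAW r1
t=2 i2&i3:mul.MUL;st.MEM ; 2-wide
t=3 i4:ld.MEM ; RAW r4
t=4 i5:xor.ALU ; RAW r5
t=5 i6:bne.BR ; no-port BR/BR
t=6 i7&i8:bne.BR;xor.ALU ; 2-wide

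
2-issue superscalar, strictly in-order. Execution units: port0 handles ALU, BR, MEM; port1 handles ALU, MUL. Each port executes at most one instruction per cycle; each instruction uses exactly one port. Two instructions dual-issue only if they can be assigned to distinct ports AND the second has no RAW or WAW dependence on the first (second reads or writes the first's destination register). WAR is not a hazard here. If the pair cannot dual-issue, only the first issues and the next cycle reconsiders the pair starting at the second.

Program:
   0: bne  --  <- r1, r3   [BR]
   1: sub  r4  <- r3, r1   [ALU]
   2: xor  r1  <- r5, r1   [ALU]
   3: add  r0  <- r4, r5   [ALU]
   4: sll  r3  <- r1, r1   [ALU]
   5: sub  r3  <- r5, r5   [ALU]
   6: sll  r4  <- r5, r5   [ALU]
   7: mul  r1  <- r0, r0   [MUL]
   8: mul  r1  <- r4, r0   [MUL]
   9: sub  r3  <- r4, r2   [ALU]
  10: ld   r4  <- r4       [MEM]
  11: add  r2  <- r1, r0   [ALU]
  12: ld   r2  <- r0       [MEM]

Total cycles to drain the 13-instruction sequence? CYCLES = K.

  cy0 -> i0&i1 (bne.BR;sub.ALU) 2-wide
  cy1 -> i2&i3 (xor.ALU;add.ALU) 2-wide
  cy2 -> i4 (sll.ALU) WAW r3
  cy3 -> i5&i6 (sub.ALU;sll.ALU) 2-wide
  cy4 -> i7 (mul.MUL) no-port MUL/MUL
  cy5 -> i8&i9 (mul.MUL;sub.ALU) 2-wide
  cy6 -> i10&i11 (ld.MEM;add.ALU) 2-wide
  cy7 -> i12 (ld.MEM) tail

CYCLES = 8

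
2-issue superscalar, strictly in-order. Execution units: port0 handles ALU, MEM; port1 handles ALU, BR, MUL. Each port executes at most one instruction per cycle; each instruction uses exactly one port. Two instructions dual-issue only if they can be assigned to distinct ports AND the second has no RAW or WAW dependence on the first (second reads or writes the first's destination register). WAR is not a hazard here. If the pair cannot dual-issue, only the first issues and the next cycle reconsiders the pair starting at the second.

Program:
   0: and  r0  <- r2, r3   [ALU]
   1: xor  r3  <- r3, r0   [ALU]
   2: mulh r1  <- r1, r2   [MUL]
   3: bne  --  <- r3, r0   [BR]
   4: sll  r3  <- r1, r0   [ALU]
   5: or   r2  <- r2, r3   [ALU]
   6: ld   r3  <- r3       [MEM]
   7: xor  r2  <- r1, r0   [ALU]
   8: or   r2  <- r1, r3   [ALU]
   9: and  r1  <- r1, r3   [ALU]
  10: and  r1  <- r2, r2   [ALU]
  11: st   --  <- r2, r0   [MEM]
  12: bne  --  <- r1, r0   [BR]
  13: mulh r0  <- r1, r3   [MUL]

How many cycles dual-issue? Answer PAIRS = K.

PAIRS = 5

  cy0 -> i0 (and) RAW r0
  cy1 -> i1+i2 (xor mulh) 2-wide
  cy2 -> i3+i4 (bne sll) 2-wide
  cy3 -> i5+i6 (or ld) 2-wide
  cy4 -> i7 (xor) WAW r2
  cy5 -> i8+i9 (or and) 2-wide
  cy6 -> i10+i11 (and st) 2-wide
  cy7 -> i12 (bne) no-port BR/MUL
  cy8 -> i13 (mulh) tail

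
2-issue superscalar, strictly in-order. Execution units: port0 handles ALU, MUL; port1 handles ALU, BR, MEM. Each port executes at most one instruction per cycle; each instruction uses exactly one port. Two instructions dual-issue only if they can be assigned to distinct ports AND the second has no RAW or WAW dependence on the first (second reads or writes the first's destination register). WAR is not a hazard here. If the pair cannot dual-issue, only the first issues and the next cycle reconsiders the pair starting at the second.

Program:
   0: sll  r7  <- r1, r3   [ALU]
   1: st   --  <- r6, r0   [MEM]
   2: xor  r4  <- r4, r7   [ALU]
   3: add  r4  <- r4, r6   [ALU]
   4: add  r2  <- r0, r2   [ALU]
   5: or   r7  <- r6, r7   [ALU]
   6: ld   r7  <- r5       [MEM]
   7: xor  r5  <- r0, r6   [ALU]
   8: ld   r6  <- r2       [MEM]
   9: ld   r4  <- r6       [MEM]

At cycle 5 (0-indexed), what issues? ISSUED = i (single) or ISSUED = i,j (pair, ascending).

ISSUED = 8

c0: i0&i1 sll st  dual
c1: i2 xor  RAW+WAW r4
c2: i3&i4 add add  dual
c3: i5 or  WAW r7
c4: i6&i7 ld xor  dual
c5: i8 ld  no-port MEM/MEM
c6: i9 ld  tail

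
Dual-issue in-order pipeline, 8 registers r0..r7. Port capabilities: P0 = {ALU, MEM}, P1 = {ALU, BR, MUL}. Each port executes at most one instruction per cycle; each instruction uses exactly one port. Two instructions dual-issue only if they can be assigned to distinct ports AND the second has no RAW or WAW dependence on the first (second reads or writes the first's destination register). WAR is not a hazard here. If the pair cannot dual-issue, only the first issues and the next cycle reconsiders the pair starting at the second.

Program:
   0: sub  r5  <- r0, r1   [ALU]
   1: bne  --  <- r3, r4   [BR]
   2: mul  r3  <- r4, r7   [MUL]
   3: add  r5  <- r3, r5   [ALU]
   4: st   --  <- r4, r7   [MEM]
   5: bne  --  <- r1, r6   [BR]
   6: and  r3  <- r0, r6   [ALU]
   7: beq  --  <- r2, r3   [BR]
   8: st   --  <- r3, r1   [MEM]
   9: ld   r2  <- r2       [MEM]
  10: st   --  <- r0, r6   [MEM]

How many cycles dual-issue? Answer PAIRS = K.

t=0 i0+i1:sub/bne ; pair
t=1 i2:mul ; RAW r3
t=2 i3+i4:add/st ; pair
t=3 i5+i6:bne/and ; pair
t=4 i7+i8:beq/st ; pair
t=5 i9:ld ; no-port MEM/MEM
t=6 i10:st ; tail

PAIRS = 4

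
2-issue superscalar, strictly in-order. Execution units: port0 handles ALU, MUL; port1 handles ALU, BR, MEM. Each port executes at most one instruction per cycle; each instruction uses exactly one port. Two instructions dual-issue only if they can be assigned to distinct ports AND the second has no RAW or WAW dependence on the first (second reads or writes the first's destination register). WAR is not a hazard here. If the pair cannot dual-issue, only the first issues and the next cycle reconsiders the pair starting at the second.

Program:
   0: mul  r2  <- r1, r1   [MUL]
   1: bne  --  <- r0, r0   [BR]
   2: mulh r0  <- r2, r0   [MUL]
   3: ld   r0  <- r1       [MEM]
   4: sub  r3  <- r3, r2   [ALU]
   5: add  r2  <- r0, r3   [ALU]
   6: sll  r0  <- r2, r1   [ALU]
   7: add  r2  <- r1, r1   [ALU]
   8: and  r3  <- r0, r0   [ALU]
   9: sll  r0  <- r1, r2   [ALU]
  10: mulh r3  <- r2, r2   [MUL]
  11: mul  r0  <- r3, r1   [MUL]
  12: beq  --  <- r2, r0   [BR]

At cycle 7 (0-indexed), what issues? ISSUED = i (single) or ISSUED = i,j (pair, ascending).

ISSUED = 11

  cy0 -> i0,i1 (mul bne) dual
  cy1 -> i2 (mulh) WAW r0
  cy2 -> i3,i4 (ld sub) dual
  cy3 -> i5 (add) RAW r2
  cy4 -> i6,i7 (sll add) dual
  cy5 -> i8,i9 (and sll) dual
  cy6 -> i10 (mulh) no-port MUL/MUL
  cy7 -> i11 (mul) RAW r0
  cy8 -> i12 (beq) tail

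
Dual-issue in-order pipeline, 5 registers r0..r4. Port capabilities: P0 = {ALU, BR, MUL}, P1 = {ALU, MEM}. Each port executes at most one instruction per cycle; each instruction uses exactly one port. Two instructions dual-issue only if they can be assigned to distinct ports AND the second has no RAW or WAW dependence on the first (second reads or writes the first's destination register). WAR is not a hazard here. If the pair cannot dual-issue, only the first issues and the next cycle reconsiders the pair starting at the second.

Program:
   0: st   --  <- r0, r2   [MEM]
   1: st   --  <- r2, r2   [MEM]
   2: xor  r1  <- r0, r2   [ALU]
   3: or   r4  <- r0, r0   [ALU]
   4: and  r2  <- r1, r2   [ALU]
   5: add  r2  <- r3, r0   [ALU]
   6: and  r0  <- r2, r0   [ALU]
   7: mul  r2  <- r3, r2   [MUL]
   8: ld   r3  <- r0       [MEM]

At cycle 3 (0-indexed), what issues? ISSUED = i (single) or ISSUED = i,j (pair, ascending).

ISSUED = 5

#0 head=0: st.MEM i0 no-port MEM/MEM
#1 head=1: st.MEM+xor.ALU i1,i2 dual
#2 head=3: or.ALU+and.ALU i3,i4 dual
#3 head=5: add.ALU i5 RAW r2
#4 head=6: and.ALU+mul.MUL i6,i7 dual
#5 head=8: ld.MEM i8 tail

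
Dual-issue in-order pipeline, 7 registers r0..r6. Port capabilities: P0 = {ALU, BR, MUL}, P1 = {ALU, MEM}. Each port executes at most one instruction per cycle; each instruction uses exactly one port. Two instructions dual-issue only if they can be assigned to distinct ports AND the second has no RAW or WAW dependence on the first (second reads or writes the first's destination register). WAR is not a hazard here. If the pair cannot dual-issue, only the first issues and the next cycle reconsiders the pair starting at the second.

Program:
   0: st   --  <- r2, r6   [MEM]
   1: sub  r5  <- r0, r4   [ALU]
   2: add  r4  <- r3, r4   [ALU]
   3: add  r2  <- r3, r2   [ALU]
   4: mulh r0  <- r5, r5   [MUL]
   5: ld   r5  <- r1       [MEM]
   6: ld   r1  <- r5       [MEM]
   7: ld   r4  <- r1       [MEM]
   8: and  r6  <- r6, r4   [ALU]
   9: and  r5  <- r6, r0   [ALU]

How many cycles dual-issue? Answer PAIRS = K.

[0] i0&i1  st.MEM sub.ALU  -- 2-wide
[1] i2&i3  add.ALU add.ALU  -- 2-wide
[2] i4&i5  mulh.MUL ld.MEM  -- 2-wide
[3] i6  ld.MEM  -- no-port MEM/MEM
[4] i7  ld.MEM  -- RAW r4
[5] i8  and.ALU  -- RAW r6
[6] i9  and.ALU  -- tail

PAIRS = 3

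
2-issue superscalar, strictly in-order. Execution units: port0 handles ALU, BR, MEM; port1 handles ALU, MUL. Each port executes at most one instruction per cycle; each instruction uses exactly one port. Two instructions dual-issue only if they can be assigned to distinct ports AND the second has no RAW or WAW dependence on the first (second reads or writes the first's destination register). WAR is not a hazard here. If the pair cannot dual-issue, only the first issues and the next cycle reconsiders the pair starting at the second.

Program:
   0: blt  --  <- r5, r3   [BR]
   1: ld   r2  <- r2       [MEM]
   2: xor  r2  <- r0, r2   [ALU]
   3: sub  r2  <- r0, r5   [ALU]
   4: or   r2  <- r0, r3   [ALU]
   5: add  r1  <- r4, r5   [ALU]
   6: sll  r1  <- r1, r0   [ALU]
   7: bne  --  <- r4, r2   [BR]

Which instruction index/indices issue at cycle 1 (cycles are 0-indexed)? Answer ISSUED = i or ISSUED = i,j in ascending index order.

#0 head=0: blt i0 no-port BR/MEM
#1 head=1: ld i1 RAW+WAW r2
#2 head=2: xor i2 WAW r2
#3 head=3: sub i3 WAW r2
#4 head=4: or;add i4,i5 dual
#5 head=6: sll;bne i6,i7 dual

ISSUED = 1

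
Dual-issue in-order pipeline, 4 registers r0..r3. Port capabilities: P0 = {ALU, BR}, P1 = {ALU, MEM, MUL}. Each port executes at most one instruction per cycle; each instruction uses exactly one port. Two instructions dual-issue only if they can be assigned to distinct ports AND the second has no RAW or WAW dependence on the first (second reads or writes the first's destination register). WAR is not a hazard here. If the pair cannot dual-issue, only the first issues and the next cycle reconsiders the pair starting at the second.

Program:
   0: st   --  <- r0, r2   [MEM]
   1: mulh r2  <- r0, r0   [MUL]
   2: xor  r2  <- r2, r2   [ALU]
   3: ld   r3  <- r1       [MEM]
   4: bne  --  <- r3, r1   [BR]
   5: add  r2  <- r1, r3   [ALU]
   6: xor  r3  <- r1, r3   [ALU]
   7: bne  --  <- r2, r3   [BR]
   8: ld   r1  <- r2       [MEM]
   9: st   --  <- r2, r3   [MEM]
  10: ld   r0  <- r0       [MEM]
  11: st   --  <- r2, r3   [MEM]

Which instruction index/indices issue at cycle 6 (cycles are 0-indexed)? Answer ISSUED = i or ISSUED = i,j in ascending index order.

ISSUED = 9

0. st.MEM @i0  | no-port MEM/MUL
1. mulh.MUL @i1  | RAW+WAW r2
2. xor.ALU ld.MEM @i2&i3  | dual
3. bne.BR add.ALU @i4&i5  | dual
4. xor.ALU @i6  | RAW r3
5. bne.BR ld.MEM @i7&i8  | dual
6. st.MEM @i9  | no-port MEM/MEM
7. ld.MEM @i10  | no-port MEM/MEM
8. st.MEM @i11  | tail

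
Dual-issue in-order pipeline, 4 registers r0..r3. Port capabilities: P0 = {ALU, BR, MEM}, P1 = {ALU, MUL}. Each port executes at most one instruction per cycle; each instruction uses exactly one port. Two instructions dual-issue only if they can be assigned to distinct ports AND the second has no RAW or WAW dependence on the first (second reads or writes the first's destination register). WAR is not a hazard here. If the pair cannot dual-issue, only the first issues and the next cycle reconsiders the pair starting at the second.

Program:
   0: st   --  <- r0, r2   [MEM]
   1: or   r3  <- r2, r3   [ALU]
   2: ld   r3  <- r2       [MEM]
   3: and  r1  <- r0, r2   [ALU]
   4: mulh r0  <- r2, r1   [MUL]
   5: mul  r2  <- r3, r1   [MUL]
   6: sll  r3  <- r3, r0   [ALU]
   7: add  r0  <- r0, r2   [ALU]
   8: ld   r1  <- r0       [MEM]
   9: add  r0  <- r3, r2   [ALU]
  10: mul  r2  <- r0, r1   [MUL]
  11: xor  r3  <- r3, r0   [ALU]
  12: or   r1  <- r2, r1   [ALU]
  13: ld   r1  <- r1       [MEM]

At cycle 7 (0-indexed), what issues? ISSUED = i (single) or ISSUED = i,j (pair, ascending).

ISSUED = 12

t=0 i0/i1:st+or ; dual
t=1 i2/i3:ld+and ; dual
t=2 i4:mulh ; no-port MUL/MUL
t=3 i5/i6:mul+sll ; dual
t=4 i7:add ; RAW r0
t=5 i8/i9:ld+add ; dual
t=6 i10/i11:mul+xor ; dual
t=7 i12:or ; RAW+WAW r1
t=8 i13:ld ; tail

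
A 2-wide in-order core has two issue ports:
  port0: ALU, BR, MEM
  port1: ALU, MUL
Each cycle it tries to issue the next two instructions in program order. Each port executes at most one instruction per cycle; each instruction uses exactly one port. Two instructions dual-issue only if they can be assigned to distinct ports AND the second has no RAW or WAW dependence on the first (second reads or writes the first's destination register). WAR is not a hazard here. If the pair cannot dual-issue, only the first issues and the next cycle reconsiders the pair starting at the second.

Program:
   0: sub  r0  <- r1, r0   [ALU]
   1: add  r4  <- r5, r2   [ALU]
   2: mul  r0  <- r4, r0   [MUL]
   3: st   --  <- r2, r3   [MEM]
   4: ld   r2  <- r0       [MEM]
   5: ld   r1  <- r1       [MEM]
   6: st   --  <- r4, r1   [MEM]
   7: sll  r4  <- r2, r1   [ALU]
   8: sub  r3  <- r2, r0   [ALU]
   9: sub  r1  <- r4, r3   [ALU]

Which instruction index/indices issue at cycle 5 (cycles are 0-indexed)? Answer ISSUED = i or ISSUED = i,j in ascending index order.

ISSUED = 8

[0] i0/i1  sub;add  -- pair
[1] i2/i3  mul;st  -- pair
[2] i4  ld  -- no-port MEM/MEM
[3] i5  ld  -- no-port MEM/MEM
[4] i6/i7  st;sll  -- pair
[5] i8  sub  -- RAW r3
[6] i9  sub  -- tail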